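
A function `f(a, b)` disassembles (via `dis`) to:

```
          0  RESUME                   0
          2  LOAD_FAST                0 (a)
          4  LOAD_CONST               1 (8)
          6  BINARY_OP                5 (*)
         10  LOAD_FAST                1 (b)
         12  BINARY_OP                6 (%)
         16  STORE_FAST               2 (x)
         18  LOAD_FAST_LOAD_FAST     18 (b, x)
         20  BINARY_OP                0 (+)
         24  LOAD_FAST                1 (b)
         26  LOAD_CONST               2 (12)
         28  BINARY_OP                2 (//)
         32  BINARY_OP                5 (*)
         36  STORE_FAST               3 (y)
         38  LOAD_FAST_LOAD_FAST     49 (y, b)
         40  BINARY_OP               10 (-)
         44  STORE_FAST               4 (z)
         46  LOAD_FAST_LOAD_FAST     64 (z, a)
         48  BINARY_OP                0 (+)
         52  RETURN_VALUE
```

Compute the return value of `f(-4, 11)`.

LOAD_FAST a → push -4. Stack: [-4]
LOAD_CONST → push 8. Stack: [-4, 8]
BINARY_OP * → -4 * 8 = -32. Stack: [-32]
LOAD_FAST b → push 11. Stack: [-32, 11]
BINARY_OP % → -32 % 11 = 1. Stack: [1]
STORE_FAST x → x=1. Stack: []
LOAD_FAST_LOAD_FAST b,x → push 11,1. Stack: [11, 1]
BINARY_OP + → 11 + 1 = 12. Stack: [12]
LOAD_FAST b → push 11. Stack: [12, 11]
LOAD_CONST → push 12. Stack: [12, 11, 12]
BINARY_OP // → 11 // 12 = 0. Stack: [12, 0]
BINARY_OP * → 12 * 0 = 0. Stack: [0]
STORE_FAST y → y=0. Stack: []
LOAD_FAST_LOAD_FAST y,b → push 0,11. Stack: [0, 11]
BINARY_OP - → 0 - 11 = -11. Stack: [-11]
STORE_FAST z → z=-11. Stack: []
LOAD_FAST_LOAD_FAST z,a → push -11,-4. Stack: [-11, -4]
BINARY_OP + → -11 + -4 = -15. Stack: [-15]
RETURN_VALUE → return -15.

-15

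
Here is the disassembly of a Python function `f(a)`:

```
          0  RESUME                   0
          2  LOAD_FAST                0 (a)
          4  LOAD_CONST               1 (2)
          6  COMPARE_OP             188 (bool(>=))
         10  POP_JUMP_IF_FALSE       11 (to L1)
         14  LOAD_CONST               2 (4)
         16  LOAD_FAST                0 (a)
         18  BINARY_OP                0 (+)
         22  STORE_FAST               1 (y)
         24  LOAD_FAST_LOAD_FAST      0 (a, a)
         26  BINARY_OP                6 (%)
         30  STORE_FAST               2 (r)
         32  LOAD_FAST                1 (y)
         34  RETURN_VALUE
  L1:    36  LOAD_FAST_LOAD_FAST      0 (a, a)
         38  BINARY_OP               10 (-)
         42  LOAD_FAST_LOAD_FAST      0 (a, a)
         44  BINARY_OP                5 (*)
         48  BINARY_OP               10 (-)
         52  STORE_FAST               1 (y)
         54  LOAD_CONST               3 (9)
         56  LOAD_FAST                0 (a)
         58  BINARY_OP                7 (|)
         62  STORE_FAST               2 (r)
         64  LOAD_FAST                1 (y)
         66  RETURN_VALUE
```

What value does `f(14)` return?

LOAD_FAST a → push 14. Stack: [14]
LOAD_CONST → push 2. Stack: [14, 2]
COMPARE_OP bool(>=) → 14 vs 2 = True. Stack: [True]
POP_JUMP_IF_FALSE → pop True; no jump. Stack: []
LOAD_CONST → push 4. Stack: [4]
LOAD_FAST a → push 14. Stack: [4, 14]
BINARY_OP + → 4 + 14 = 18. Stack: [18]
STORE_FAST y → y=18. Stack: []
LOAD_FAST_LOAD_FAST a,a → push 14,14. Stack: [14, 14]
BINARY_OP % → 14 % 14 = 0. Stack: [0]
STORE_FAST r → r=0. Stack: []
LOAD_FAST y → push 18. Stack: [18]
RETURN_VALUE → return 18.

18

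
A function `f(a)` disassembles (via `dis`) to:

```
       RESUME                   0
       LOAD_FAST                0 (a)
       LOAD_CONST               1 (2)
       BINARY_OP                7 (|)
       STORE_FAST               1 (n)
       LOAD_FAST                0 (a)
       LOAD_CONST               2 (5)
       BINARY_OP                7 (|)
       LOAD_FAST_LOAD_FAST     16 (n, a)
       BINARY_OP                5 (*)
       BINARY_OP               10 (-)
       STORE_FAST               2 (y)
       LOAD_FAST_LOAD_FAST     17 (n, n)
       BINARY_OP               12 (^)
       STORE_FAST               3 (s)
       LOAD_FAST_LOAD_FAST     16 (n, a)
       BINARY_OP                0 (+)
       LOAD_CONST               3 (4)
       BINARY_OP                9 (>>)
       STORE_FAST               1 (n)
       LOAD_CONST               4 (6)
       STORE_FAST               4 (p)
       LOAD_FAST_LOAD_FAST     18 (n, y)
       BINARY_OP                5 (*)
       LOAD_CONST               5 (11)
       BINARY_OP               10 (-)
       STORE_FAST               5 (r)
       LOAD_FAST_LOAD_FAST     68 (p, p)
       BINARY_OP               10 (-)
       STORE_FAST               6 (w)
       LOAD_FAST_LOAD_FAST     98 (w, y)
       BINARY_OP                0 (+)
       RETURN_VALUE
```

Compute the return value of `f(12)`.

LOAD_FAST a → push 12. Stack: [12]
LOAD_CONST → push 2. Stack: [12, 2]
BINARY_OP | → 12 | 2 = 14. Stack: [14]
STORE_FAST n → n=14. Stack: []
LOAD_FAST a → push 12. Stack: [12]
LOAD_CONST → push 5. Stack: [12, 5]
BINARY_OP | → 12 | 5 = 13. Stack: [13]
LOAD_FAST_LOAD_FAST n,a → push 14,12. Stack: [13, 14, 12]
BINARY_OP * → 14 * 12 = 168. Stack: [13, 168]
BINARY_OP - → 13 - 168 = -155. Stack: [-155]
STORE_FAST y → y=-155. Stack: []
LOAD_FAST_LOAD_FAST n,n → push 14,14. Stack: [14, 14]
BINARY_OP ^ → 14 ^ 14 = 0. Stack: [0]
STORE_FAST s → s=0. Stack: []
LOAD_FAST_LOAD_FAST n,a → push 14,12. Stack: [14, 12]
BINARY_OP + → 14 + 12 = 26. Stack: [26]
LOAD_CONST → push 4. Stack: [26, 4]
BINARY_OP >> → 26 >> 4 = 1. Stack: [1]
STORE_FAST n → n=1. Stack: []
LOAD_CONST → push 6. Stack: [6]
STORE_FAST p → p=6. Stack: []
LOAD_FAST_LOAD_FAST n,y → push 1,-155. Stack: [1, -155]
BINARY_OP * → 1 * -155 = -155. Stack: [-155]
LOAD_CONST → push 11. Stack: [-155, 11]
BINARY_OP - → -155 - 11 = -166. Stack: [-166]
STORE_FAST r → r=-166. Stack: []
LOAD_FAST_LOAD_FAST p,p → push 6,6. Stack: [6, 6]
BINARY_OP - → 6 - 6 = 0. Stack: [0]
STORE_FAST w → w=0. Stack: []
LOAD_FAST_LOAD_FAST w,y → push 0,-155. Stack: [0, -155]
BINARY_OP + → 0 + -155 = -155. Stack: [-155]
RETURN_VALUE → return -155.

-155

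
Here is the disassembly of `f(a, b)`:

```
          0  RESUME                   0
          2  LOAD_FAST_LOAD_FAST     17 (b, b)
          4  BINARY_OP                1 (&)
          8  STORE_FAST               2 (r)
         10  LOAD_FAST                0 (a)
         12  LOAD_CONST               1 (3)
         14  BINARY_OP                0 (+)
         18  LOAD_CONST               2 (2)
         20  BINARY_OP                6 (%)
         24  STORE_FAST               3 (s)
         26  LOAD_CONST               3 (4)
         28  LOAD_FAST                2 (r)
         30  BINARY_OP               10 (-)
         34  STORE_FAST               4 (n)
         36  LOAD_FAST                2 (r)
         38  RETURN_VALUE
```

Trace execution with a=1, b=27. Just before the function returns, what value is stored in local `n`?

-23

LOAD_FAST_LOAD_FAST b,b → push 27,27. Stack: [27, 27]
BINARY_OP & → 27 & 27 = 27. Stack: [27]
STORE_FAST r → r=27. Stack: []
LOAD_FAST a → push 1. Stack: [1]
LOAD_CONST → push 3. Stack: [1, 3]
BINARY_OP + → 1 + 3 = 4. Stack: [4]
LOAD_CONST → push 2. Stack: [4, 2]
BINARY_OP % → 4 % 2 = 0. Stack: [0]
STORE_FAST s → s=0. Stack: []
LOAD_CONST → push 4. Stack: [4]
LOAD_FAST r → push 27. Stack: [4, 27]
BINARY_OP - → 4 - 27 = -23. Stack: [-23]
STORE_FAST n → n=-23. Stack: []
LOAD_FAST r → push 27. Stack: [27]
RETURN_VALUE → return 27.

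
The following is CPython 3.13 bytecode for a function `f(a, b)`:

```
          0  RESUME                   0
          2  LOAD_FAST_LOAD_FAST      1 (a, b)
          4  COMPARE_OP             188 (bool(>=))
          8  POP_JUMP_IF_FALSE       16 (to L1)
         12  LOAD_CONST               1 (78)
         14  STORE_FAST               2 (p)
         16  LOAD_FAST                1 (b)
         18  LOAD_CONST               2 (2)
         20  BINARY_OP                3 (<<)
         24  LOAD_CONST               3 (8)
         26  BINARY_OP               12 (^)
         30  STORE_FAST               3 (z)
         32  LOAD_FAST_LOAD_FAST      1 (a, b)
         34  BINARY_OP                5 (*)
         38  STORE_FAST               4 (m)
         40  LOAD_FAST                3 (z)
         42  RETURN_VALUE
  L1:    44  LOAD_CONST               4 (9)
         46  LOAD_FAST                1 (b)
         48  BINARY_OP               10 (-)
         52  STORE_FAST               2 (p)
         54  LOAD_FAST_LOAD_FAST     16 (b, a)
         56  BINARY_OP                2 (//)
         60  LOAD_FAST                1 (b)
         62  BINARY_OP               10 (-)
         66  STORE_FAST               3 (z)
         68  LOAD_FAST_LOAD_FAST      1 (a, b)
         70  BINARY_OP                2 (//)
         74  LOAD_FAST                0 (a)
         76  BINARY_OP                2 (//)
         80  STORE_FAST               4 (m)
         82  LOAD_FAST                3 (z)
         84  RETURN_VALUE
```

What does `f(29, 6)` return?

16

LOAD_FAST_LOAD_FAST a,b → push 29,6. Stack: [29, 6]
COMPARE_OP bool(>=) → 29 vs 6 = True. Stack: [True]
POP_JUMP_IF_FALSE → pop True; no jump. Stack: []
LOAD_CONST → push 78. Stack: [78]
STORE_FAST p → p=78. Stack: []
LOAD_FAST b → push 6. Stack: [6]
LOAD_CONST → push 2. Stack: [6, 2]
BINARY_OP << → 6 << 2 = 24. Stack: [24]
LOAD_CONST → push 8. Stack: [24, 8]
BINARY_OP ^ → 24 ^ 8 = 16. Stack: [16]
STORE_FAST z → z=16. Stack: []
LOAD_FAST_LOAD_FAST a,b → push 29,6. Stack: [29, 6]
BINARY_OP * → 29 * 6 = 174. Stack: [174]
STORE_FAST m → m=174. Stack: []
LOAD_FAST z → push 16. Stack: [16]
RETURN_VALUE → return 16.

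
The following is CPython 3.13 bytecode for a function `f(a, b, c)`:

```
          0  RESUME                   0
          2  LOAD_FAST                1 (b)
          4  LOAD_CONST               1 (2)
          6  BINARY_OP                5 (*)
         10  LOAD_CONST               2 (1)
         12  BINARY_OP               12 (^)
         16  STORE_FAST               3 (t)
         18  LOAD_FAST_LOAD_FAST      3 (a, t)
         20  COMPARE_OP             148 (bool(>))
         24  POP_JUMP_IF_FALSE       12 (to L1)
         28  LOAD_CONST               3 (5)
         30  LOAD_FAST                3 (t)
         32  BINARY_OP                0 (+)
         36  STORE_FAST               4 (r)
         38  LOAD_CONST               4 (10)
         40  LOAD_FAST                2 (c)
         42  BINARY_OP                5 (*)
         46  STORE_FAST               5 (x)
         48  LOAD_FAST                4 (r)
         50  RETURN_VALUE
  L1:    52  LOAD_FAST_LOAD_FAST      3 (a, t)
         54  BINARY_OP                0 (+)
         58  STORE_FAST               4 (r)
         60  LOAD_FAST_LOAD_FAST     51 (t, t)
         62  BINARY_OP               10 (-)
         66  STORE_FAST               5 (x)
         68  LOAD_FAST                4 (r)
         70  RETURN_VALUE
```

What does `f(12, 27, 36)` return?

LOAD_FAST b → push 27. Stack: [27]
LOAD_CONST → push 2. Stack: [27, 2]
BINARY_OP * → 27 * 2 = 54. Stack: [54]
LOAD_CONST → push 1. Stack: [54, 1]
BINARY_OP ^ → 54 ^ 1 = 55. Stack: [55]
STORE_FAST t → t=55. Stack: []
LOAD_FAST_LOAD_FAST a,t → push 12,55. Stack: [12, 55]
COMPARE_OP bool(>) → 12 vs 55 = False. Stack: [False]
POP_JUMP_IF_FALSE → pop False; jump. Stack: []
LOAD_FAST_LOAD_FAST a,t → push 12,55. Stack: [12, 55]
BINARY_OP + → 12 + 55 = 67. Stack: [67]
STORE_FAST r → r=67. Stack: []
LOAD_FAST_LOAD_FAST t,t → push 55,55. Stack: [55, 55]
BINARY_OP - → 55 - 55 = 0. Stack: [0]
STORE_FAST x → x=0. Stack: []
LOAD_FAST r → push 67. Stack: [67]
RETURN_VALUE → return 67.

67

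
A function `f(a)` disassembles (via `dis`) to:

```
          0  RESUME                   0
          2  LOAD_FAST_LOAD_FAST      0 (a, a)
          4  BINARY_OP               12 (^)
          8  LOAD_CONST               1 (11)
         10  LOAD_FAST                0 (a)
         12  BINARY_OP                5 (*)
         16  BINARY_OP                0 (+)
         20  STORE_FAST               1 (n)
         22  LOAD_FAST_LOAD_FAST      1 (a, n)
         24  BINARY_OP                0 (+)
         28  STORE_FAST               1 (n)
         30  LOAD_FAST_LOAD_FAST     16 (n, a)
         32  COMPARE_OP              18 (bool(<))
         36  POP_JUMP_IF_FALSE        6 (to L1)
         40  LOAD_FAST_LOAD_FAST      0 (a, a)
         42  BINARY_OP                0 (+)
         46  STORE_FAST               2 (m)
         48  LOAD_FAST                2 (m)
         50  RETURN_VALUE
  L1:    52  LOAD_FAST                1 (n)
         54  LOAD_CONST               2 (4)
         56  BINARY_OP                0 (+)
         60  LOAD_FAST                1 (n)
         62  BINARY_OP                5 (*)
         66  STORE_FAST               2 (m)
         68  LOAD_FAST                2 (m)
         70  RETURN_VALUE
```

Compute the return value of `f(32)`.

LOAD_FAST_LOAD_FAST a,a → push 32,32. Stack: [32, 32]
BINARY_OP ^ → 32 ^ 32 = 0. Stack: [0]
LOAD_CONST → push 11. Stack: [0, 11]
LOAD_FAST a → push 32. Stack: [0, 11, 32]
BINARY_OP * → 11 * 32 = 352. Stack: [0, 352]
BINARY_OP + → 0 + 352 = 352. Stack: [352]
STORE_FAST n → n=352. Stack: []
LOAD_FAST_LOAD_FAST a,n → push 32,352. Stack: [32, 352]
BINARY_OP + → 32 + 352 = 384. Stack: [384]
STORE_FAST n → n=384. Stack: []
LOAD_FAST_LOAD_FAST n,a → push 384,32. Stack: [384, 32]
COMPARE_OP bool(<) → 384 vs 32 = False. Stack: [False]
POP_JUMP_IF_FALSE → pop False; jump. Stack: []
LOAD_FAST n → push 384. Stack: [384]
LOAD_CONST → push 4. Stack: [384, 4]
BINARY_OP + → 384 + 4 = 388. Stack: [388]
LOAD_FAST n → push 384. Stack: [388, 384]
BINARY_OP * → 388 * 384 = 148992. Stack: [148992]
STORE_FAST m → m=148992. Stack: []
LOAD_FAST m → push 148992. Stack: [148992]
RETURN_VALUE → return 148992.

148992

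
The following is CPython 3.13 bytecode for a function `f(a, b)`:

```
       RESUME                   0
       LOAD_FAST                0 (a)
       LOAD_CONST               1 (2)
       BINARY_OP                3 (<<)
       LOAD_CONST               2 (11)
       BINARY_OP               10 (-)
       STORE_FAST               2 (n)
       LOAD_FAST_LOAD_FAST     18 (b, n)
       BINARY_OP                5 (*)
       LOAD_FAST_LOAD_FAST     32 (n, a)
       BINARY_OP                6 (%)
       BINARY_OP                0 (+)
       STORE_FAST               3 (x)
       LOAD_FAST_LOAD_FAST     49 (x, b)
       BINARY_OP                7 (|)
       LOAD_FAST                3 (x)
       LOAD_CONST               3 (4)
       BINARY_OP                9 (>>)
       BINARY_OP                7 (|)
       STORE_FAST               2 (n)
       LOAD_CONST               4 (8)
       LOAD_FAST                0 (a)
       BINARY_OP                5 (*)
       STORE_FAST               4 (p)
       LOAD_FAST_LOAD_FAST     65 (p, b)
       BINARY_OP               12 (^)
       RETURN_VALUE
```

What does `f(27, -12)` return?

LOAD_FAST a → push 27. Stack: [27]
LOAD_CONST → push 2. Stack: [27, 2]
BINARY_OP << → 27 << 2 = 108. Stack: [108]
LOAD_CONST → push 11. Stack: [108, 11]
BINARY_OP - → 108 - 11 = 97. Stack: [97]
STORE_FAST n → n=97. Stack: []
LOAD_FAST_LOAD_FAST b,n → push -12,97. Stack: [-12, 97]
BINARY_OP * → -12 * 97 = -1164. Stack: [-1164]
LOAD_FAST_LOAD_FAST n,a → push 97,27. Stack: [-1164, 97, 27]
BINARY_OP % → 97 % 27 = 16. Stack: [-1164, 16]
BINARY_OP + → -1164 + 16 = -1148. Stack: [-1148]
STORE_FAST x → x=-1148. Stack: []
LOAD_FAST_LOAD_FAST x,b → push -1148,-12. Stack: [-1148, -12]
BINARY_OP | → -1148 | -12 = -12. Stack: [-12]
LOAD_FAST x → push -1148. Stack: [-12, -1148]
LOAD_CONST → push 4. Stack: [-12, -1148, 4]
BINARY_OP >> → -1148 >> 4 = -72. Stack: [-12, -72]
BINARY_OP | → -12 | -72 = -4. Stack: [-4]
STORE_FAST n → n=-4. Stack: []
LOAD_CONST → push 8. Stack: [8]
LOAD_FAST a → push 27. Stack: [8, 27]
BINARY_OP * → 8 * 27 = 216. Stack: [216]
STORE_FAST p → p=216. Stack: []
LOAD_FAST_LOAD_FAST p,b → push 216,-12. Stack: [216, -12]
BINARY_OP ^ → 216 ^ -12 = -212. Stack: [-212]
RETURN_VALUE → return -212.

-212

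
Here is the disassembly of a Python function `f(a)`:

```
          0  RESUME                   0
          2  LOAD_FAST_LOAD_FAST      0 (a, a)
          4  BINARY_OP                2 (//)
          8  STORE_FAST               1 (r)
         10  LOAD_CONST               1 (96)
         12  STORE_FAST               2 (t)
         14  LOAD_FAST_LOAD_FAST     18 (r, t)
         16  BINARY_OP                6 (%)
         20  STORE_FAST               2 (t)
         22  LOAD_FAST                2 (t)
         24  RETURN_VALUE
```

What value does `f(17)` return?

1

LOAD_FAST_LOAD_FAST a,a → push 17,17. Stack: [17, 17]
BINARY_OP // → 17 // 17 = 1. Stack: [1]
STORE_FAST r → r=1. Stack: []
LOAD_CONST → push 96. Stack: [96]
STORE_FAST t → t=96. Stack: []
LOAD_FAST_LOAD_FAST r,t → push 1,96. Stack: [1, 96]
BINARY_OP % → 1 % 96 = 1. Stack: [1]
STORE_FAST t → t=1. Stack: []
LOAD_FAST t → push 1. Stack: [1]
RETURN_VALUE → return 1.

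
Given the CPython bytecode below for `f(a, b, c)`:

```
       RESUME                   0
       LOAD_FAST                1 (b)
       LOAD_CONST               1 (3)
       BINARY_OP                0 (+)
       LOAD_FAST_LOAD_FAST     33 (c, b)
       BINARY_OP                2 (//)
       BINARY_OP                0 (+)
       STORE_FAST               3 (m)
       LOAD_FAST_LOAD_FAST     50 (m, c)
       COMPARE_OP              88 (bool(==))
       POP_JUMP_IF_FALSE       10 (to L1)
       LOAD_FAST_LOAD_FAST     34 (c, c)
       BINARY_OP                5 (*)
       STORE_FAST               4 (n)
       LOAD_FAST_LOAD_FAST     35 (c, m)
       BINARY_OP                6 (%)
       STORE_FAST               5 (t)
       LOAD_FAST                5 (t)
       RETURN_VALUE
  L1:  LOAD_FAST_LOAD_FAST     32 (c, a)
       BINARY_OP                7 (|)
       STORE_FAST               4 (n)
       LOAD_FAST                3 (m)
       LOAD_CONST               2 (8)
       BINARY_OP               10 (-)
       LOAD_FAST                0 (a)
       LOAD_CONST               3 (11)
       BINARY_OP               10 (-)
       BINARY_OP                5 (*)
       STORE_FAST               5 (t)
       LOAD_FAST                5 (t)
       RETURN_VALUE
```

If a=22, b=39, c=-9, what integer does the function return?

LOAD_FAST b → push 39. Stack: [39]
LOAD_CONST → push 3. Stack: [39, 3]
BINARY_OP + → 39 + 3 = 42. Stack: [42]
LOAD_FAST_LOAD_FAST c,b → push -9,39. Stack: [42, -9, 39]
BINARY_OP // → -9 // 39 = -1. Stack: [42, -1]
BINARY_OP + → 42 + -1 = 41. Stack: [41]
STORE_FAST m → m=41. Stack: []
LOAD_FAST_LOAD_FAST m,c → push 41,-9. Stack: [41, -9]
COMPARE_OP bool(==) → 41 vs -9 = False. Stack: [False]
POP_JUMP_IF_FALSE → pop False; jump. Stack: []
LOAD_FAST_LOAD_FAST c,a → push -9,22. Stack: [-9, 22]
BINARY_OP | → -9 | 22 = -9. Stack: [-9]
STORE_FAST n → n=-9. Stack: []
LOAD_FAST m → push 41. Stack: [41]
LOAD_CONST → push 8. Stack: [41, 8]
BINARY_OP - → 41 - 8 = 33. Stack: [33]
LOAD_FAST a → push 22. Stack: [33, 22]
LOAD_CONST → push 11. Stack: [33, 22, 11]
BINARY_OP - → 22 - 11 = 11. Stack: [33, 11]
BINARY_OP * → 33 * 11 = 363. Stack: [363]
STORE_FAST t → t=363. Stack: []
LOAD_FAST t → push 363. Stack: [363]
RETURN_VALUE → return 363.

363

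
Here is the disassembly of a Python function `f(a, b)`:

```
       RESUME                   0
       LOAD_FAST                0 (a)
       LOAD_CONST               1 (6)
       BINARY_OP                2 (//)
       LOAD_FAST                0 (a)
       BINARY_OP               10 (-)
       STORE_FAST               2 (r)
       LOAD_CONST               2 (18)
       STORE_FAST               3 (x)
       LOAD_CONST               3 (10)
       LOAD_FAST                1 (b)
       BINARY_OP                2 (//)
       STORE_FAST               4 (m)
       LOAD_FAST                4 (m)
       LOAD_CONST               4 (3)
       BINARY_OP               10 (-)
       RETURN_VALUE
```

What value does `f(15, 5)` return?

LOAD_FAST a → push 15. Stack: [15]
LOAD_CONST → push 6. Stack: [15, 6]
BINARY_OP // → 15 // 6 = 2. Stack: [2]
LOAD_FAST a → push 15. Stack: [2, 15]
BINARY_OP - → 2 - 15 = -13. Stack: [-13]
STORE_FAST r → r=-13. Stack: []
LOAD_CONST → push 18. Stack: [18]
STORE_FAST x → x=18. Stack: []
LOAD_CONST → push 10. Stack: [10]
LOAD_FAST b → push 5. Stack: [10, 5]
BINARY_OP // → 10 // 5 = 2. Stack: [2]
STORE_FAST m → m=2. Stack: []
LOAD_FAST m → push 2. Stack: [2]
LOAD_CONST → push 3. Stack: [2, 3]
BINARY_OP - → 2 - 3 = -1. Stack: [-1]
RETURN_VALUE → return -1.

-1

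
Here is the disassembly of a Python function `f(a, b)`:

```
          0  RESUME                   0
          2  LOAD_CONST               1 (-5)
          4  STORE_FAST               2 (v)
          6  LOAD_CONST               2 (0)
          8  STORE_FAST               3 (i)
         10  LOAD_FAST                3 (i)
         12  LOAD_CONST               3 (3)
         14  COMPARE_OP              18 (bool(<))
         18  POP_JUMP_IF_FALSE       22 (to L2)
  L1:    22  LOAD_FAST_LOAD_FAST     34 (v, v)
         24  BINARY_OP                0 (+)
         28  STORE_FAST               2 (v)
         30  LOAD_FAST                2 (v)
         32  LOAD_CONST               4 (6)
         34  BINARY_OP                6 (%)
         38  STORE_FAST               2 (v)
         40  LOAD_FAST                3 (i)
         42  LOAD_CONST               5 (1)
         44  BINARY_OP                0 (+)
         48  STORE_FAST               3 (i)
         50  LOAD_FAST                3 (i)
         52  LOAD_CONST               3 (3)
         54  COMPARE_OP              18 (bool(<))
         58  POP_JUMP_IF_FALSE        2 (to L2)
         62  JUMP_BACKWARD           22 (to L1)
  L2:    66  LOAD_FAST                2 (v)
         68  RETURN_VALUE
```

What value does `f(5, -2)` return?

2

LOAD_CONST → push -5. Stack: [-5]
STORE_FAST v → v=-5. Stack: []
LOAD_CONST → push 0. Stack: [0]
STORE_FAST i → i=0. Stack: []
LOAD_FAST i → push 0. Stack: [0]
LOAD_CONST → push 3. Stack: [0, 3]
COMPARE_OP bool(<) → 0 vs 3 = True. Stack: [True]
POP_JUMP_IF_FALSE → pop True; no jump. Stack: []
LOAD_FAST_LOAD_FAST v,v → push -5,-5. Stack: [-5, -5]
BINARY_OP + → -5 + -5 = -10. Stack: [-10]
STORE_FAST v → v=-10. Stack: []
LOAD_FAST v → push -10. Stack: [-10]
LOAD_CONST → push 6. Stack: [-10, 6]
BINARY_OP % → -10 % 6 = 2. Stack: [2]
STORE_FAST v → v=2. Stack: []
LOAD_FAST i → push 0. Stack: [0]
LOAD_CONST → push 1. Stack: [0, 1]
BINARY_OP + → 0 + 1 = 1. Stack: [1]
STORE_FAST i → i=1. Stack: []
LOAD_FAST i → push 1. Stack: [1]
LOAD_CONST → push 3. Stack: [1, 3]
COMPARE_OP bool(<) → 1 vs 3 = True. Stack: [True]
POP_JUMP_IF_FALSE → pop True; no jump. Stack: []
LOAD_FAST_LOAD_FAST v,v → push 2,2. Stack: [2, 2]
BINARY_OP + → 2 + 2 = 4. Stack: [4]
STORE_FAST v → v=4. Stack: []
LOAD_FAST v → push 4. Stack: [4]
LOAD_CONST → push 6. Stack: [4, 6]
BINARY_OP % → 4 % 6 = 4. Stack: [4]
STORE_FAST v → v=4. Stack: []
LOAD_FAST i → push 1. Stack: [1]
LOAD_CONST → push 1. Stack: [1, 1]
BINARY_OP + → 1 + 1 = 2. Stack: [2]
STORE_FAST i → i=2. Stack: []
LOAD_FAST i → push 2. Stack: [2]
LOAD_CONST → push 3. Stack: [2, 3]
COMPARE_OP bool(<) → 2 vs 3 = True. Stack: [True]
POP_JUMP_IF_FALSE → pop True; no jump. Stack: []
LOAD_FAST_LOAD_FAST v,v → push 4,4. Stack: [4, 4]
BINARY_OP + → 4 + 4 = 8. Stack: [8]
STORE_FAST v → v=8. Stack: []
LOAD_FAST v → push 8. Stack: [8]
LOAD_CONST → push 6. Stack: [8, 6]
BINARY_OP % → 8 % 6 = 2. Stack: [2]
STORE_FAST v → v=2. Stack: []
LOAD_FAST i → push 2. Stack: [2]
LOAD_CONST → push 1. Stack: [2, 1]
BINARY_OP + → 2 + 1 = 3. Stack: [3]
STORE_FAST i → i=3. Stack: []
LOAD_FAST i → push 3. Stack: [3]
LOAD_CONST → push 3. Stack: [3, 3]
COMPARE_OP bool(<) → 3 vs 3 = False. Stack: [False]
POP_JUMP_IF_FALSE → pop False; jump. Stack: []
LOAD_FAST v → push 2. Stack: [2]
RETURN_VALUE → return 2.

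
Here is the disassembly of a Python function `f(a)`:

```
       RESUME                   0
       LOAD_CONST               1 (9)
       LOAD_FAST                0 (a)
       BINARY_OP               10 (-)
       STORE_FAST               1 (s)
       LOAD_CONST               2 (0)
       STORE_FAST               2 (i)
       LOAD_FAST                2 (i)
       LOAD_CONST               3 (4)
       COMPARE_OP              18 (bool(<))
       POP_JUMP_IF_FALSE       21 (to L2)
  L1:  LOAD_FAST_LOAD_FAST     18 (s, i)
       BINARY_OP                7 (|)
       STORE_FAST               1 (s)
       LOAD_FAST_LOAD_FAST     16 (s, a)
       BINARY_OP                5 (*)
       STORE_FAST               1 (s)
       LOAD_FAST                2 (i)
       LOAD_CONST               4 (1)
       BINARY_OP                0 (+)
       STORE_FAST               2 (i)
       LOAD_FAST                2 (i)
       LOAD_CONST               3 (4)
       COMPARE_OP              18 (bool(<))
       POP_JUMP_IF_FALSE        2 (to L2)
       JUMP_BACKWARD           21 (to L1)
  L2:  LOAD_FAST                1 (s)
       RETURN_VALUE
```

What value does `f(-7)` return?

38171

LOAD_CONST → push 9
LOAD_FAST a → push -7
BINARY_OP - → 9 - -7 = 16
STORE_FAST s → s=16
LOAD_CONST → push 0
STORE_FAST i → i=0
LOAD_FAST i → push 0
LOAD_CONST → push 4
COMPARE_OP bool(<) → 0 vs 4 = True
POP_JUMP_IF_FALSE → pop True; no jump
LOAD_FAST_LOAD_FAST s,i → push 16,0
BINARY_OP | → 16 | 0 = 16
STORE_FAST s → s=16
LOAD_FAST_LOAD_FAST s,a → push 16,-7
BINARY_OP * → 16 * -7 = -112
STORE_FAST s → s=-112
LOAD_FAST i → push 0
LOAD_CONST → push 1
BINARY_OP + → 0 + 1 = 1
STORE_FAST i → i=1
LOAD_FAST i → push 1
LOAD_CONST → push 4
COMPARE_OP bool(<) → 1 vs 4 = True
POP_JUMP_IF_FALSE → pop True; no jump
LOAD_FAST_LOAD_FAST s,i → push -112,1
BINARY_OP | → -112 | 1 = -111
STORE_FAST s → s=-111
LOAD_FAST_LOAD_FAST s,a → push -111,-7
BINARY_OP * → -111 * -7 = 777
STORE_FAST s → s=777
LOAD_FAST i → push 1
LOAD_CONST → push 1
BINARY_OP + → 1 + 1 = 2
STORE_FAST i → i=2
LOAD_FAST i → push 2
LOAD_CONST → push 4
COMPARE_OP bool(<) → 2 vs 4 = True
POP_JUMP_IF_FALSE → pop True; no jump
LOAD_FAST_LOAD_FAST s,i → push 777,2
BINARY_OP | → 777 | 2 = 779
STORE_FAST s → s=779
LOAD_FAST_LOAD_FAST s,a → push 779,-7
BINARY_OP * → 779 * -7 = -5453
STORE_FAST s → s=-5453
LOAD_FAST i → push 2
LOAD_CONST → push 1
BINARY_OP + → 2 + 1 = 3
STORE_FAST i → i=3
LOAD_FAST i → push 3
LOAD_CONST → push 4
COMPARE_OP bool(<) → 3 vs 4 = True
POP_JUMP_IF_FALSE → pop True; no jump
LOAD_FAST_LOAD_FAST s,i → push -5453,3
BINARY_OP | → -5453 | 3 = -5453
STORE_FAST s → s=-5453
LOAD_FAST_LOAD_FAST s,a → push -5453,-7
BINARY_OP * → -5453 * -7 = 38171
STORE_FAST s → s=38171
LOAD_FAST i → push 3
LOAD_CONST → push 1
BINARY_OP + → 3 + 1 = 4
STORE_FAST i → i=4
LOAD_FAST i → push 4
LOAD_CONST → push 4
COMPARE_OP bool(<) → 4 vs 4 = False
POP_JUMP_IF_FALSE → pop False; jump
LOAD_FAST s → push 38171
RETURN_VALUE → return 38171.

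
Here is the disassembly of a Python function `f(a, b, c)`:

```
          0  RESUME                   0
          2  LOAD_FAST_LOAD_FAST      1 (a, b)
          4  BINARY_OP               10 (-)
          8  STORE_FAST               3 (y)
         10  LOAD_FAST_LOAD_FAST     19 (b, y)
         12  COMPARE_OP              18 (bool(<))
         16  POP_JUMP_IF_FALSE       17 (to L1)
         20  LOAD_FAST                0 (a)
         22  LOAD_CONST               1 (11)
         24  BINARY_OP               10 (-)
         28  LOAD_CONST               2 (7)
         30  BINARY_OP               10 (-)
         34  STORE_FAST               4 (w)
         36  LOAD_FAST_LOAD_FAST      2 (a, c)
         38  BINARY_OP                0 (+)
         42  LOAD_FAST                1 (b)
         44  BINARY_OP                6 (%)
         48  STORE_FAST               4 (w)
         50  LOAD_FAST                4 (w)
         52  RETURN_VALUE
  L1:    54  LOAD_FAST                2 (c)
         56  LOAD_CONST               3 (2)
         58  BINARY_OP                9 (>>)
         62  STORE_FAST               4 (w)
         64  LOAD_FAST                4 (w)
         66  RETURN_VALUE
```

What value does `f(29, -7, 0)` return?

LOAD_FAST_LOAD_FAST a,b → push 29,-7. Stack: [29, -7]
BINARY_OP - → 29 - -7 = 36. Stack: [36]
STORE_FAST y → y=36. Stack: []
LOAD_FAST_LOAD_FAST b,y → push -7,36. Stack: [-7, 36]
COMPARE_OP bool(<) → -7 vs 36 = True. Stack: [True]
POP_JUMP_IF_FALSE → pop True; no jump. Stack: []
LOAD_FAST a → push 29. Stack: [29]
LOAD_CONST → push 11. Stack: [29, 11]
BINARY_OP - → 29 - 11 = 18. Stack: [18]
LOAD_CONST → push 7. Stack: [18, 7]
BINARY_OP - → 18 - 7 = 11. Stack: [11]
STORE_FAST w → w=11. Stack: []
LOAD_FAST_LOAD_FAST a,c → push 29,0. Stack: [29, 0]
BINARY_OP + → 29 + 0 = 29. Stack: [29]
LOAD_FAST b → push -7. Stack: [29, -7]
BINARY_OP % → 29 % -7 = -6. Stack: [-6]
STORE_FAST w → w=-6. Stack: []
LOAD_FAST w → push -6. Stack: [-6]
RETURN_VALUE → return -6.

-6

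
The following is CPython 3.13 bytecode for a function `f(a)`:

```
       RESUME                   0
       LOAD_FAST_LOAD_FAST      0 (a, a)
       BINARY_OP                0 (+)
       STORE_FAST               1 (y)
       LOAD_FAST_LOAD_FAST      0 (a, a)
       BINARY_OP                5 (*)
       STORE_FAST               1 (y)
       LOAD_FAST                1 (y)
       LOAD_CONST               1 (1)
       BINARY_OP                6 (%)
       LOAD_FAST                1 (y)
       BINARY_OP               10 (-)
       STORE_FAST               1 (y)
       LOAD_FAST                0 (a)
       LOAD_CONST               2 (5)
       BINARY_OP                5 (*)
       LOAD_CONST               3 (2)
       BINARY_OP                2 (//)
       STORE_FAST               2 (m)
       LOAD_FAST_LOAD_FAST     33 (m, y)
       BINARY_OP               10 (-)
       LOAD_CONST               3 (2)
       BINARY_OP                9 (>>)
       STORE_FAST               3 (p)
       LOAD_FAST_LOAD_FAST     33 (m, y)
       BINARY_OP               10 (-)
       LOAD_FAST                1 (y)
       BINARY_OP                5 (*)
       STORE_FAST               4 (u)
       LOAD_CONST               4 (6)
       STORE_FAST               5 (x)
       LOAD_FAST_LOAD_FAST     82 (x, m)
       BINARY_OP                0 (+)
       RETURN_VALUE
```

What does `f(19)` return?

53

LOAD_FAST_LOAD_FAST a,a → push 19,19. Stack: [19, 19]
BINARY_OP + → 19 + 19 = 38. Stack: [38]
STORE_FAST y → y=38. Stack: []
LOAD_FAST_LOAD_FAST a,a → push 19,19. Stack: [19, 19]
BINARY_OP * → 19 * 19 = 361. Stack: [361]
STORE_FAST y → y=361. Stack: []
LOAD_FAST y → push 361. Stack: [361]
LOAD_CONST → push 1. Stack: [361, 1]
BINARY_OP % → 361 % 1 = 0. Stack: [0]
LOAD_FAST y → push 361. Stack: [0, 361]
BINARY_OP - → 0 - 361 = -361. Stack: [-361]
STORE_FAST y → y=-361. Stack: []
LOAD_FAST a → push 19. Stack: [19]
LOAD_CONST → push 5. Stack: [19, 5]
BINARY_OP * → 19 * 5 = 95. Stack: [95]
LOAD_CONST → push 2. Stack: [95, 2]
BINARY_OP // → 95 // 2 = 47. Stack: [47]
STORE_FAST m → m=47. Stack: []
LOAD_FAST_LOAD_FAST m,y → push 47,-361. Stack: [47, -361]
BINARY_OP - → 47 - -361 = 408. Stack: [408]
LOAD_CONST → push 2. Stack: [408, 2]
BINARY_OP >> → 408 >> 2 = 102. Stack: [102]
STORE_FAST p → p=102. Stack: []
LOAD_FAST_LOAD_FAST m,y → push 47,-361. Stack: [47, -361]
BINARY_OP - → 47 - -361 = 408. Stack: [408]
LOAD_FAST y → push -361. Stack: [408, -361]
BINARY_OP * → 408 * -361 = -147288. Stack: [-147288]
STORE_FAST u → u=-147288. Stack: []
LOAD_CONST → push 6. Stack: [6]
STORE_FAST x → x=6. Stack: []
LOAD_FAST_LOAD_FAST x,m → push 6,47. Stack: [6, 47]
BINARY_OP + → 6 + 47 = 53. Stack: [53]
RETURN_VALUE → return 53.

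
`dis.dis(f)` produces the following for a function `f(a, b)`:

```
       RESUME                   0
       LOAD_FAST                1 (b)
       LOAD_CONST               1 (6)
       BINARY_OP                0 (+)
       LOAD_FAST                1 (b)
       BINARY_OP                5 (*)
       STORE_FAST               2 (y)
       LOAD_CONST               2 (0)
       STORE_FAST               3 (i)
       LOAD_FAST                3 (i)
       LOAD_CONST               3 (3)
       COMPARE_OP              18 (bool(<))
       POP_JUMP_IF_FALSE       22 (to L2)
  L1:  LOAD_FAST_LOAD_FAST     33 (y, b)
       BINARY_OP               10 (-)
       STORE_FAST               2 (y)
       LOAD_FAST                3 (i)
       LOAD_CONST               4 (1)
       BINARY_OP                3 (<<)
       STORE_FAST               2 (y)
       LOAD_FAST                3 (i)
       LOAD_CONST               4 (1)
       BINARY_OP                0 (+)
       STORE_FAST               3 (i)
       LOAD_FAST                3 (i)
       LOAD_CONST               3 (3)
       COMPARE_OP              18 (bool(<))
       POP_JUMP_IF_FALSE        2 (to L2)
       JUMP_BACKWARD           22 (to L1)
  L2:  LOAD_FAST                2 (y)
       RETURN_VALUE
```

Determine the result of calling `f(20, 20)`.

4

LOAD_FAST b → push 20. Stack: [20]
LOAD_CONST → push 6. Stack: [20, 6]
BINARY_OP + → 20 + 6 = 26. Stack: [26]
LOAD_FAST b → push 20. Stack: [26, 20]
BINARY_OP * → 26 * 20 = 520. Stack: [520]
STORE_FAST y → y=520. Stack: []
LOAD_CONST → push 0. Stack: [0]
STORE_FAST i → i=0. Stack: []
LOAD_FAST i → push 0. Stack: [0]
LOAD_CONST → push 3. Stack: [0, 3]
COMPARE_OP bool(<) → 0 vs 3 = True. Stack: [True]
POP_JUMP_IF_FALSE → pop True; no jump. Stack: []
LOAD_FAST_LOAD_FAST y,b → push 520,20. Stack: [520, 20]
BINARY_OP - → 520 - 20 = 500. Stack: [500]
STORE_FAST y → y=500. Stack: []
LOAD_FAST i → push 0. Stack: [0]
LOAD_CONST → push 1. Stack: [0, 1]
BINARY_OP << → 0 << 1 = 0. Stack: [0]
STORE_FAST y → y=0. Stack: []
LOAD_FAST i → push 0. Stack: [0]
LOAD_CONST → push 1. Stack: [0, 1]
BINARY_OP + → 0 + 1 = 1. Stack: [1]
STORE_FAST i → i=1. Stack: []
LOAD_FAST i → push 1. Stack: [1]
LOAD_CONST → push 3. Stack: [1, 3]
COMPARE_OP bool(<) → 1 vs 3 = True. Stack: [True]
POP_JUMP_IF_FALSE → pop True; no jump. Stack: []
LOAD_FAST_LOAD_FAST y,b → push 0,20. Stack: [0, 20]
BINARY_OP - → 0 - 20 = -20. Stack: [-20]
STORE_FAST y → y=-20. Stack: []
LOAD_FAST i → push 1. Stack: [1]
LOAD_CONST → push 1. Stack: [1, 1]
BINARY_OP << → 1 << 1 = 2. Stack: [2]
STORE_FAST y → y=2. Stack: []
LOAD_FAST i → push 1. Stack: [1]
LOAD_CONST → push 1. Stack: [1, 1]
BINARY_OP + → 1 + 1 = 2. Stack: [2]
STORE_FAST i → i=2. Stack: []
LOAD_FAST i → push 2. Stack: [2]
LOAD_CONST → push 3. Stack: [2, 3]
COMPARE_OP bool(<) → 2 vs 3 = True. Stack: [True]
POP_JUMP_IF_FALSE → pop True; no jump. Stack: []
LOAD_FAST_LOAD_FAST y,b → push 2,20. Stack: [2, 20]
BINARY_OP - → 2 - 20 = -18. Stack: [-18]
STORE_FAST y → y=-18. Stack: []
LOAD_FAST i → push 2. Stack: [2]
LOAD_CONST → push 1. Stack: [2, 1]
BINARY_OP << → 2 << 1 = 4. Stack: [4]
STORE_FAST y → y=4. Stack: []
LOAD_FAST i → push 2. Stack: [2]
LOAD_CONST → push 1. Stack: [2, 1]
BINARY_OP + → 2 + 1 = 3. Stack: [3]
STORE_FAST i → i=3. Stack: []
LOAD_FAST i → push 3. Stack: [3]
LOAD_CONST → push 3. Stack: [3, 3]
COMPARE_OP bool(<) → 3 vs 3 = False. Stack: [False]
POP_JUMP_IF_FALSE → pop False; jump. Stack: []
LOAD_FAST y → push 4. Stack: [4]
RETURN_VALUE → return 4.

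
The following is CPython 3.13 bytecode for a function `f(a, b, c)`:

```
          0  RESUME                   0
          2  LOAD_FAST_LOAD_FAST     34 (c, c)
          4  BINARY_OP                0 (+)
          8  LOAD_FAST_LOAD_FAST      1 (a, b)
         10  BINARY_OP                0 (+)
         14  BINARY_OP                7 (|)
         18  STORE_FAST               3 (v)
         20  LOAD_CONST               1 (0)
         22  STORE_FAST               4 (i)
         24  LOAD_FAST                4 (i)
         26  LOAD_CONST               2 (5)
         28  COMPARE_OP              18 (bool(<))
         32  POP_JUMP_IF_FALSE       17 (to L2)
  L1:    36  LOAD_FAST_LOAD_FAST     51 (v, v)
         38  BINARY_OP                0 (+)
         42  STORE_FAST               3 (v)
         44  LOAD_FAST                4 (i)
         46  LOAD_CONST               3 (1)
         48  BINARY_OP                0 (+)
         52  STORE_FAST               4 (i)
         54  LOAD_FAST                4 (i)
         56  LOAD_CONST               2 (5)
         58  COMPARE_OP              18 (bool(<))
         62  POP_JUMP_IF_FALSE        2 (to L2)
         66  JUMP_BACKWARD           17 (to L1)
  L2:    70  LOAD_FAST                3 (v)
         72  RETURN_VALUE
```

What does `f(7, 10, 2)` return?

LOAD_FAST_LOAD_FAST c,c → push 2,2
BINARY_OP + → 2 + 2 = 4
LOAD_FAST_LOAD_FAST a,b → push 7,10
BINARY_OP + → 7 + 10 = 17
BINARY_OP | → 4 | 17 = 21
STORE_FAST v → v=21
LOAD_CONST → push 0
STORE_FAST i → i=0
LOAD_FAST i → push 0
LOAD_CONST → push 5
COMPARE_OP bool(<) → 0 vs 5 = True
POP_JUMP_IF_FALSE → pop True; no jump
LOAD_FAST_LOAD_FAST v,v → push 21,21
BINARY_OP + → 21 + 21 = 42
STORE_FAST v → v=42
LOAD_FAST i → push 0
LOAD_CONST → push 1
BINARY_OP + → 0 + 1 = 1
STORE_FAST i → i=1
LOAD_FAST i → push 1
LOAD_CONST → push 5
COMPARE_OP bool(<) → 1 vs 5 = True
POP_JUMP_IF_FALSE → pop True; no jump
LOAD_FAST_LOAD_FAST v,v → push 42,42
BINARY_OP + → 42 + 42 = 84
STORE_FAST v → v=84
LOAD_FAST i → push 1
LOAD_CONST → push 1
BINARY_OP + → 1 + 1 = 2
STORE_FAST i → i=2
LOAD_FAST i → push 2
LOAD_CONST → push 5
COMPARE_OP bool(<) → 2 vs 5 = True
POP_JUMP_IF_FALSE → pop True; no jump
LOAD_FAST_LOAD_FAST v,v → push 84,84
BINARY_OP + → 84 + 84 = 168
STORE_FAST v → v=168
LOAD_FAST i → push 2
LOAD_CONST → push 1
BINARY_OP + → 2 + 1 = 3
STORE_FAST i → i=3
LOAD_FAST i → push 3
LOAD_CONST → push 5
COMPARE_OP bool(<) → 3 vs 5 = True
POP_JUMP_IF_FALSE → pop True; no jump
LOAD_FAST_LOAD_FAST v,v → push 168,168
BINARY_OP + → 168 + 168 = 336
STORE_FAST v → v=336
LOAD_FAST i → push 3
LOAD_CONST → push 1
BINARY_OP + → 3 + 1 = 4
STORE_FAST i → i=4
LOAD_FAST i → push 4
LOAD_CONST → push 5
COMPARE_OP bool(<) → 4 vs 5 = True
POP_JUMP_IF_FALSE → pop True; no jump
LOAD_FAST_LOAD_FAST v,v → push 336,336
BINARY_OP + → 336 + 336 = 672
STORE_FAST v → v=672
LOAD_FAST i → push 4
LOAD_CONST → push 1
BINARY_OP + → 4 + 1 = 5
STORE_FAST i → i=5
LOAD_FAST i → push 5
LOAD_CONST → push 5
COMPARE_OP bool(<) → 5 vs 5 = False
POP_JUMP_IF_FALSE → pop False; jump
LOAD_FAST v → push 672
RETURN_VALUE → return 672.

672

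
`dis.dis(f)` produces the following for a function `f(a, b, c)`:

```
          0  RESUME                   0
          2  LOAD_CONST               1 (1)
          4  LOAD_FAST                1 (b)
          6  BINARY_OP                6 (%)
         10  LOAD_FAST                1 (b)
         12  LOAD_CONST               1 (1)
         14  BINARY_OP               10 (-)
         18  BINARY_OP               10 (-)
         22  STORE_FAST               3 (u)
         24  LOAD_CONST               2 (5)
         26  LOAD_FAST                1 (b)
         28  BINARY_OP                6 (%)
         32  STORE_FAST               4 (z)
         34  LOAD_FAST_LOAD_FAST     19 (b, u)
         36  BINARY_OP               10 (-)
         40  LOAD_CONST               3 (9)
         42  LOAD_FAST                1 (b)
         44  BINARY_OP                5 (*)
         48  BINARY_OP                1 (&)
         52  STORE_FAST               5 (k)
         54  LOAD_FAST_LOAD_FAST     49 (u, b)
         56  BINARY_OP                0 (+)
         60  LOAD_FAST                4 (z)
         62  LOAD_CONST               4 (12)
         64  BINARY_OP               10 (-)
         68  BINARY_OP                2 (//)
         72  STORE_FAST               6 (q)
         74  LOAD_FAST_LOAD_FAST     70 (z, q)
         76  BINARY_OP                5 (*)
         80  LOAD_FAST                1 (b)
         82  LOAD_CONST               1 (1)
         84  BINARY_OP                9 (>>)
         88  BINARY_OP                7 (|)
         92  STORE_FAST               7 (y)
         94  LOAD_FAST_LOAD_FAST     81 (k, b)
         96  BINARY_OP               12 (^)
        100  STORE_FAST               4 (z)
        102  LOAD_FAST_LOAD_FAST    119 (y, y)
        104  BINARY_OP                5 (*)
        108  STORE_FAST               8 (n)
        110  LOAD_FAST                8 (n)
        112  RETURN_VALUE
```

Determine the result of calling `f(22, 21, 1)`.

25

LOAD_CONST → push 1. Stack: [1]
LOAD_FAST b → push 21. Stack: [1, 21]
BINARY_OP % → 1 % 21 = 1. Stack: [1]
LOAD_FAST b → push 21. Stack: [1, 21]
LOAD_CONST → push 1. Stack: [1, 21, 1]
BINARY_OP - → 21 - 1 = 20. Stack: [1, 20]
BINARY_OP - → 1 - 20 = -19. Stack: [-19]
STORE_FAST u → u=-19. Stack: []
LOAD_CONST → push 5. Stack: [5]
LOAD_FAST b → push 21. Stack: [5, 21]
BINARY_OP % → 5 % 21 = 5. Stack: [5]
STORE_FAST z → z=5. Stack: []
LOAD_FAST_LOAD_FAST b,u → push 21,-19. Stack: [21, -19]
BINARY_OP - → 21 - -19 = 40. Stack: [40]
LOAD_CONST → push 9. Stack: [40, 9]
LOAD_FAST b → push 21. Stack: [40, 9, 21]
BINARY_OP * → 9 * 21 = 189. Stack: [40, 189]
BINARY_OP & → 40 & 189 = 40. Stack: [40]
STORE_FAST k → k=40. Stack: []
LOAD_FAST_LOAD_FAST u,b → push -19,21. Stack: [-19, 21]
BINARY_OP + → -19 + 21 = 2. Stack: [2]
LOAD_FAST z → push 5. Stack: [2, 5]
LOAD_CONST → push 12. Stack: [2, 5, 12]
BINARY_OP - → 5 - 12 = -7. Stack: [2, -7]
BINARY_OP // → 2 // -7 = -1. Stack: [-1]
STORE_FAST q → q=-1. Stack: []
LOAD_FAST_LOAD_FAST z,q → push 5,-1. Stack: [5, -1]
BINARY_OP * → 5 * -1 = -5. Stack: [-5]
LOAD_FAST b → push 21. Stack: [-5, 21]
LOAD_CONST → push 1. Stack: [-5, 21, 1]
BINARY_OP >> → 21 >> 1 = 10. Stack: [-5, 10]
BINARY_OP | → -5 | 10 = -5. Stack: [-5]
STORE_FAST y → y=-5. Stack: []
LOAD_FAST_LOAD_FAST k,b → push 40,21. Stack: [40, 21]
BINARY_OP ^ → 40 ^ 21 = 61. Stack: [61]
STORE_FAST z → z=61. Stack: []
LOAD_FAST_LOAD_FAST y,y → push -5,-5. Stack: [-5, -5]
BINARY_OP * → -5 * -5 = 25. Stack: [25]
STORE_FAST n → n=25. Stack: []
LOAD_FAST n → push 25. Stack: [25]
RETURN_VALUE → return 25.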